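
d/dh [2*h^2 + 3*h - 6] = 4*h + 3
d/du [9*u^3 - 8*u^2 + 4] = u*(27*u - 16)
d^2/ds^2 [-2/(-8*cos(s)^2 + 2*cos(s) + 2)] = (64*sin(s)^4 - 49*sin(s)^2 + 14*cos(s) - 3*cos(3*s) - 25)/(4*sin(s)^2 + cos(s) - 3)^3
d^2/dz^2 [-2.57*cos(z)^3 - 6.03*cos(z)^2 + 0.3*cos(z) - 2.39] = 1.6275*cos(z) + 12.06*cos(2*z) + 5.7825*cos(3*z)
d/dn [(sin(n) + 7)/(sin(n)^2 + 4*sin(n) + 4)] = -(sin(n) + 12)*cos(n)/(sin(n) + 2)^3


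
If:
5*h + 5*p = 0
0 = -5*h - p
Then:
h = 0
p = 0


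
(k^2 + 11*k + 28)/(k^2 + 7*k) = (k + 4)/k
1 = 1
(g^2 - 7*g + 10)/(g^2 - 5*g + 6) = (g - 5)/(g - 3)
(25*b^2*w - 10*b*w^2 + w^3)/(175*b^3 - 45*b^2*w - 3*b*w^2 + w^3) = w/(7*b + w)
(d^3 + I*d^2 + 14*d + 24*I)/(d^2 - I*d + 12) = d + 2*I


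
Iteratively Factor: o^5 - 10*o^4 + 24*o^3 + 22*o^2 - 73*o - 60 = (o + 1)*(o^4 - 11*o^3 + 35*o^2 - 13*o - 60) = (o + 1)^2*(o^3 - 12*o^2 + 47*o - 60) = (o - 5)*(o + 1)^2*(o^2 - 7*o + 12) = (o - 5)*(o - 3)*(o + 1)^2*(o - 4)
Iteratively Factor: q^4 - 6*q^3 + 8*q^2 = (q - 2)*(q^3 - 4*q^2) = q*(q - 2)*(q^2 - 4*q) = q*(q - 4)*(q - 2)*(q)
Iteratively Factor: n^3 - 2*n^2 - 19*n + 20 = (n + 4)*(n^2 - 6*n + 5) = (n - 1)*(n + 4)*(n - 5)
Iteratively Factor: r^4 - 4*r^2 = (r)*(r^3 - 4*r) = r*(r + 2)*(r^2 - 2*r) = r*(r - 2)*(r + 2)*(r)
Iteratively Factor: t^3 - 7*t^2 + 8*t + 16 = (t - 4)*(t^2 - 3*t - 4) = (t - 4)*(t + 1)*(t - 4)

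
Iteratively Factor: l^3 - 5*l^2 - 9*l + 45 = (l - 5)*(l^2 - 9) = (l - 5)*(l - 3)*(l + 3)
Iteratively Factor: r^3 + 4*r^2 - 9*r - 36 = (r + 4)*(r^2 - 9) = (r - 3)*(r + 4)*(r + 3)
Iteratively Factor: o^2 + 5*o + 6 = (o + 2)*(o + 3)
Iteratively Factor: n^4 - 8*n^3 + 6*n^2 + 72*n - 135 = (n - 5)*(n^3 - 3*n^2 - 9*n + 27) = (n - 5)*(n - 3)*(n^2 - 9) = (n - 5)*(n - 3)^2*(n + 3)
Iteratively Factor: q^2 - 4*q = (q)*(q - 4)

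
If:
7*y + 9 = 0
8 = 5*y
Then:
No Solution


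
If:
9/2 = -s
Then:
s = -9/2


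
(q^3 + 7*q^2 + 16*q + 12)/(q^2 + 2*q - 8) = (q^3 + 7*q^2 + 16*q + 12)/(q^2 + 2*q - 8)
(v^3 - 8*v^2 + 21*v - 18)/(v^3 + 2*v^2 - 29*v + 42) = (v - 3)/(v + 7)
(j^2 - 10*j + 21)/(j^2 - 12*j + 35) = (j - 3)/(j - 5)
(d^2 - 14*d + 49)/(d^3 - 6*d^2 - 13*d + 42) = (d - 7)/(d^2 + d - 6)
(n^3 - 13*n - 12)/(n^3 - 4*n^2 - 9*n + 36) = (n + 1)/(n - 3)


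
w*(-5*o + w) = -5*o*w + w^2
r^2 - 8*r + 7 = (r - 7)*(r - 1)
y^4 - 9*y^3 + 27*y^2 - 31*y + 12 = (y - 4)*(y - 3)*(y - 1)^2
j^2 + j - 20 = (j - 4)*(j + 5)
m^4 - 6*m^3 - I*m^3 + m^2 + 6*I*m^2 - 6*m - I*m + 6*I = (m - 6)*(m - I)^2*(m + I)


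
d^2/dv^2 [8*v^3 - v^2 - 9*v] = 48*v - 2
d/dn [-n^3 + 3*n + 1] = 3 - 3*n^2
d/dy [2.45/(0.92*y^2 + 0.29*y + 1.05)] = (-4.508*y - 0.7105)/(0.92*y^2 + 0.29*y + 1.05)^2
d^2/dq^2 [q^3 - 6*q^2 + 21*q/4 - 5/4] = 6*q - 12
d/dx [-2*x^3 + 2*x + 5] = 2 - 6*x^2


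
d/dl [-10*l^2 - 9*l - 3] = -20*l - 9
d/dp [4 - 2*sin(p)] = -2*cos(p)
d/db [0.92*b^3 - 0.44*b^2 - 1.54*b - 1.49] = 2.76*b^2 - 0.88*b - 1.54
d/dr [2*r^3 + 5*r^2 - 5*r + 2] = 6*r^2 + 10*r - 5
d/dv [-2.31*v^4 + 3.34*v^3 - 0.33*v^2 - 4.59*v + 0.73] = -9.24*v^3 + 10.02*v^2 - 0.66*v - 4.59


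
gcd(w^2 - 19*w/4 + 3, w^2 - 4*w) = w - 4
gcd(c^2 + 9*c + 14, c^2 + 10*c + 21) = c + 7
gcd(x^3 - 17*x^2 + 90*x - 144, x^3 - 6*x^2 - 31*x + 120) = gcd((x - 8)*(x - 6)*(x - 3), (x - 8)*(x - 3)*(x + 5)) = x^2 - 11*x + 24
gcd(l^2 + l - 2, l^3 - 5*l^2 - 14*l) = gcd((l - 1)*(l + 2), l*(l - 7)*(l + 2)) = l + 2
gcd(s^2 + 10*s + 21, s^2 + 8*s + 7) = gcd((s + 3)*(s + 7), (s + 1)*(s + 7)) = s + 7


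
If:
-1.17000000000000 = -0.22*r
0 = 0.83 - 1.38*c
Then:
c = 0.60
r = 5.32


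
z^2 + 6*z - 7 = (z - 1)*(z + 7)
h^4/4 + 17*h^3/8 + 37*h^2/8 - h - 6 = (h/4 + 1)*(h - 1)*(h + 3/2)*(h + 4)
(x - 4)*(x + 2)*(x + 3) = x^3 + x^2 - 14*x - 24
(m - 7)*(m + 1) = m^2 - 6*m - 7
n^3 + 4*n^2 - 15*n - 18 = (n - 3)*(n + 1)*(n + 6)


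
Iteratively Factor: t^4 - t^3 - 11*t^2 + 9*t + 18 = (t - 3)*(t^3 + 2*t^2 - 5*t - 6) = (t - 3)*(t - 2)*(t^2 + 4*t + 3) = (t - 3)*(t - 2)*(t + 3)*(t + 1)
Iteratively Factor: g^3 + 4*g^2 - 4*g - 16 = (g + 4)*(g^2 - 4) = (g + 2)*(g + 4)*(g - 2)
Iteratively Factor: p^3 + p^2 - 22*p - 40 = (p + 4)*(p^2 - 3*p - 10) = (p + 2)*(p + 4)*(p - 5)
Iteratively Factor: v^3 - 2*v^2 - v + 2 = (v - 1)*(v^2 - v - 2) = (v - 2)*(v - 1)*(v + 1)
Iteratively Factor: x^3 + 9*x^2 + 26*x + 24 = (x + 2)*(x^2 + 7*x + 12) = (x + 2)*(x + 3)*(x + 4)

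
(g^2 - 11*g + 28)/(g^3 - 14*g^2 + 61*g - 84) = 1/(g - 3)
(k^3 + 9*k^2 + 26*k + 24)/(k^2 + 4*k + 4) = (k^2 + 7*k + 12)/(k + 2)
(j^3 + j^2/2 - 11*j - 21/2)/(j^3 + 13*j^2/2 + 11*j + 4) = (2*j^3 + j^2 - 22*j - 21)/(2*j^3 + 13*j^2 + 22*j + 8)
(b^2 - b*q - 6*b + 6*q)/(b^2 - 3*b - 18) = (b - q)/(b + 3)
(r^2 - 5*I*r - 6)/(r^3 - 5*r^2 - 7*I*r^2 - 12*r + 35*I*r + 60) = (r - 2*I)/(r^2 - r*(5 + 4*I) + 20*I)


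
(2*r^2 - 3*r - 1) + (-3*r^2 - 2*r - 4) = -r^2 - 5*r - 5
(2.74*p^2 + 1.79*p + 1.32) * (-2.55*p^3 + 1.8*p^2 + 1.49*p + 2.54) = -6.987*p^5 + 0.367500000000001*p^4 + 3.9386*p^3 + 12.0027*p^2 + 6.5134*p + 3.3528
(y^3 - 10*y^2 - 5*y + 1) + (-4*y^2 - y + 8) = y^3 - 14*y^2 - 6*y + 9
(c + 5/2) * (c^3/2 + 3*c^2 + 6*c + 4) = c^4/2 + 17*c^3/4 + 27*c^2/2 + 19*c + 10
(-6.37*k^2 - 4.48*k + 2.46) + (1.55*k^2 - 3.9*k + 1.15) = -4.82*k^2 - 8.38*k + 3.61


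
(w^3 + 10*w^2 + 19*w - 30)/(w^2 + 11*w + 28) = (w^3 + 10*w^2 + 19*w - 30)/(w^2 + 11*w + 28)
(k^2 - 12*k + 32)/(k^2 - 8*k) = (k - 4)/k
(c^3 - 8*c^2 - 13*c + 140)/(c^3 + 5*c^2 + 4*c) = (c^2 - 12*c + 35)/(c*(c + 1))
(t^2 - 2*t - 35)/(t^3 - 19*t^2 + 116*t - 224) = (t + 5)/(t^2 - 12*t + 32)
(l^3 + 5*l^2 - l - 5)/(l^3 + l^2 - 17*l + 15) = (l + 1)/(l - 3)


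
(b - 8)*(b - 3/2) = b^2 - 19*b/2 + 12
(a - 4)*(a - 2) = a^2 - 6*a + 8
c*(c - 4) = c^2 - 4*c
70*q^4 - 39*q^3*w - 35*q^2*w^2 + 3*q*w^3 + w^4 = (-5*q + w)*(-q + w)*(2*q + w)*(7*q + w)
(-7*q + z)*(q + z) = -7*q^2 - 6*q*z + z^2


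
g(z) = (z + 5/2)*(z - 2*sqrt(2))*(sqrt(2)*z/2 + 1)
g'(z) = sqrt(2)*(z + 5/2)*(z - 2*sqrt(2))/2 + (z + 5/2)*(sqrt(2)*z/2 + 1) + (z - 2*sqrt(2))*(sqrt(2)*z/2 + 1)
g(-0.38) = -4.97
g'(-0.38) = -5.61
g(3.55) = 15.32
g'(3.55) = 26.86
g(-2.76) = -1.38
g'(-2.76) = 6.59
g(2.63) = -2.91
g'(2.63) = 13.38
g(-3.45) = -8.59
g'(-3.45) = 14.62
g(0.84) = -10.59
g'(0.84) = -2.54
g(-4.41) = -29.29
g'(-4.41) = 29.16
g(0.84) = -10.59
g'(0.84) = -2.54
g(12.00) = 1261.43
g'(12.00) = 318.57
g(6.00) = 141.33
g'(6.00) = 80.25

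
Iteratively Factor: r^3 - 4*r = (r)*(r^2 - 4) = r*(r + 2)*(r - 2)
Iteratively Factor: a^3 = (a)*(a^2) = a^2*(a)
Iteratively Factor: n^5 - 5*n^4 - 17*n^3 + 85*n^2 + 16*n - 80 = (n - 4)*(n^4 - n^3 - 21*n^2 + n + 20) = (n - 4)*(n + 1)*(n^3 - 2*n^2 - 19*n + 20) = (n - 5)*(n - 4)*(n + 1)*(n^2 + 3*n - 4) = (n - 5)*(n - 4)*(n - 1)*(n + 1)*(n + 4)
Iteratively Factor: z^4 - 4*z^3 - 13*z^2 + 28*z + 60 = (z + 2)*(z^3 - 6*z^2 - z + 30) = (z - 5)*(z + 2)*(z^2 - z - 6) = (z - 5)*(z - 3)*(z + 2)*(z + 2)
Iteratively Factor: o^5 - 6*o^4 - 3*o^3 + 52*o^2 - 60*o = (o + 3)*(o^4 - 9*o^3 + 24*o^2 - 20*o) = (o - 2)*(o + 3)*(o^3 - 7*o^2 + 10*o) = (o - 5)*(o - 2)*(o + 3)*(o^2 - 2*o) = o*(o - 5)*(o - 2)*(o + 3)*(o - 2)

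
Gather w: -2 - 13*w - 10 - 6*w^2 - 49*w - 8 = -6*w^2 - 62*w - 20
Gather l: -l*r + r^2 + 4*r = -l*r + r^2 + 4*r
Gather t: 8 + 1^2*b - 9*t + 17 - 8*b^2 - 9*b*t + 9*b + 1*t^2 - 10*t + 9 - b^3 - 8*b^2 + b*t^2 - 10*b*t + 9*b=-b^3 - 16*b^2 + 19*b + t^2*(b + 1) + t*(-19*b - 19) + 34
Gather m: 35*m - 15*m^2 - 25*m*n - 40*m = -15*m^2 + m*(-25*n - 5)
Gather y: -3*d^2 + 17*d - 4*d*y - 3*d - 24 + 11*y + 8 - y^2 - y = -3*d^2 + 14*d - y^2 + y*(10 - 4*d) - 16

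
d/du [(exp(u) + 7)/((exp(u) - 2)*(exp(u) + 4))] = (-exp(2*u) - 14*exp(u) - 22)*exp(u)/(exp(4*u) + 4*exp(3*u) - 12*exp(2*u) - 32*exp(u) + 64)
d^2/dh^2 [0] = 0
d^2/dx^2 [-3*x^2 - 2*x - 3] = -6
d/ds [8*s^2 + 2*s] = 16*s + 2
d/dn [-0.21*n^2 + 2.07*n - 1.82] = 2.07 - 0.42*n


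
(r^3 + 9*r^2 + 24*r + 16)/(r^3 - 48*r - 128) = (r + 1)/(r - 8)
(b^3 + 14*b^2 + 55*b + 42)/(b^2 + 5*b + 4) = (b^2 + 13*b + 42)/(b + 4)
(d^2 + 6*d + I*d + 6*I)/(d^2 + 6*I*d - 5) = (d + 6)/(d + 5*I)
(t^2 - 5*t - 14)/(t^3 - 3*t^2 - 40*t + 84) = (t + 2)/(t^2 + 4*t - 12)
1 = 1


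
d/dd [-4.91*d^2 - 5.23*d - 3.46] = -9.82*d - 5.23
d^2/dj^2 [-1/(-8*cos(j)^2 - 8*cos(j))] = (-(1 - cos(2*j))^2 + 15*cos(j)/4 - 3*cos(2*j)/2 - 3*cos(3*j)/4 + 9/2)/(8*(cos(j) + 1)^3*cos(j)^3)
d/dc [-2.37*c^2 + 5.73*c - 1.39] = 5.73 - 4.74*c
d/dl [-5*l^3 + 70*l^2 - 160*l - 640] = -15*l^2 + 140*l - 160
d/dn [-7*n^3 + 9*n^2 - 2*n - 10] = -21*n^2 + 18*n - 2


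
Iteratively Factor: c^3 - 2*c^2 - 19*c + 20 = (c - 1)*(c^2 - c - 20) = (c - 1)*(c + 4)*(c - 5)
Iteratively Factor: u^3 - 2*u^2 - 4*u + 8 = (u + 2)*(u^2 - 4*u + 4) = (u - 2)*(u + 2)*(u - 2)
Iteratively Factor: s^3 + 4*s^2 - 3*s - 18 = (s + 3)*(s^2 + s - 6) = (s + 3)^2*(s - 2)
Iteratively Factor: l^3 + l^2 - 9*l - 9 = (l + 1)*(l^2 - 9) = (l - 3)*(l + 1)*(l + 3)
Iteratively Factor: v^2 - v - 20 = (v - 5)*(v + 4)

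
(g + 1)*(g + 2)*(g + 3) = g^3 + 6*g^2 + 11*g + 6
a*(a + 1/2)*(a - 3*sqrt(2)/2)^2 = a^4 - 3*sqrt(2)*a^3 + a^3/2 - 3*sqrt(2)*a^2/2 + 9*a^2/2 + 9*a/4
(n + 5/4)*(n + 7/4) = n^2 + 3*n + 35/16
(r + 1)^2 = r^2 + 2*r + 1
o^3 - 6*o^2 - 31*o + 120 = (o - 8)*(o - 3)*(o + 5)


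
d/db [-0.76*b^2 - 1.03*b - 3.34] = -1.52*b - 1.03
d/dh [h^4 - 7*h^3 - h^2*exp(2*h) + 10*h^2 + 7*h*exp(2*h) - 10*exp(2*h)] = 4*h^3 - 2*h^2*exp(2*h) - 21*h^2 + 12*h*exp(2*h) + 20*h - 13*exp(2*h)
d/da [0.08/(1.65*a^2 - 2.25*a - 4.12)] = (0.18 - 0.264*a)/(-1.65*a^2 + 2.25*a + 4.12)^2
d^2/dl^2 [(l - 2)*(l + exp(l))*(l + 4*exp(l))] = 5*l^2*exp(l) + 16*l*exp(2*l) + 10*l*exp(l) + 6*l - 16*exp(2*l) - 10*exp(l) - 4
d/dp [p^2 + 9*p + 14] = 2*p + 9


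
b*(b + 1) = b^2 + b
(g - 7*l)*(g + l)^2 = g^3 - 5*g^2*l - 13*g*l^2 - 7*l^3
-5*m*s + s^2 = s*(-5*m + s)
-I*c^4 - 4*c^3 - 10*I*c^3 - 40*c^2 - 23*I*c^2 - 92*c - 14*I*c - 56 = (c + 2)*(c + 7)*(c - 4*I)*(-I*c - I)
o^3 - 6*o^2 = o^2*(o - 6)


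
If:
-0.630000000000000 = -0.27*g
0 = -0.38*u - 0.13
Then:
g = 2.33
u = -0.34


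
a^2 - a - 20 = (a - 5)*(a + 4)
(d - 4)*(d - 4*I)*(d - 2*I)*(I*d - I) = I*d^4 + 6*d^3 - 5*I*d^3 - 30*d^2 - 4*I*d^2 + 24*d + 40*I*d - 32*I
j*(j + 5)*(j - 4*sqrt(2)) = j^3 - 4*sqrt(2)*j^2 + 5*j^2 - 20*sqrt(2)*j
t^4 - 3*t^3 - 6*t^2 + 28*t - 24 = (t - 2)^3*(t + 3)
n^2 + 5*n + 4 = (n + 1)*(n + 4)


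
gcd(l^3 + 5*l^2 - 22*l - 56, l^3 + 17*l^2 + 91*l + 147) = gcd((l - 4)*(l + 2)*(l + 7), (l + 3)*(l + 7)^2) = l + 7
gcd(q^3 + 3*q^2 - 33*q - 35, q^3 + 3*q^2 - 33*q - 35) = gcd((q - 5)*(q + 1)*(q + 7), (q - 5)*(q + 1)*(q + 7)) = q^3 + 3*q^2 - 33*q - 35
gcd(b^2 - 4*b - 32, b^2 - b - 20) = b + 4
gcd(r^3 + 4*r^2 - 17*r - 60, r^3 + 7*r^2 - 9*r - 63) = r + 3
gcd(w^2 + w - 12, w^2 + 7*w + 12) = w + 4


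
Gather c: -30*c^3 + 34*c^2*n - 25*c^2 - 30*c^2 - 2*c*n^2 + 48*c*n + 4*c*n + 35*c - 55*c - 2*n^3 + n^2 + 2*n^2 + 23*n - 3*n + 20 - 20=-30*c^3 + c^2*(34*n - 55) + c*(-2*n^2 + 52*n - 20) - 2*n^3 + 3*n^2 + 20*n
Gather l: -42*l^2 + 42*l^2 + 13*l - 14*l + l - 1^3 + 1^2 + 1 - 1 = 0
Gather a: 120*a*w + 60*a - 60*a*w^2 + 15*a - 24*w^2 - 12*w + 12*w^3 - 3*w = a*(-60*w^2 + 120*w + 75) + 12*w^3 - 24*w^2 - 15*w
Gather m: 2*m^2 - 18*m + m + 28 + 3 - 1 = 2*m^2 - 17*m + 30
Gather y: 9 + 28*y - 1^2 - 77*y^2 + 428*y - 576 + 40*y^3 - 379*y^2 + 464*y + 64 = 40*y^3 - 456*y^2 + 920*y - 504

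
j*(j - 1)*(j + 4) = j^3 + 3*j^2 - 4*j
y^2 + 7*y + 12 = (y + 3)*(y + 4)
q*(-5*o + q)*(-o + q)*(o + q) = 5*o^3*q - o^2*q^2 - 5*o*q^3 + q^4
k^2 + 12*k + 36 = (k + 6)^2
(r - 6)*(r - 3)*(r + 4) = r^3 - 5*r^2 - 18*r + 72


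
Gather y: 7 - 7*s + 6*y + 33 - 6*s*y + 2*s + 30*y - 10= -5*s + y*(36 - 6*s) + 30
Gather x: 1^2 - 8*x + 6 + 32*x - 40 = 24*x - 33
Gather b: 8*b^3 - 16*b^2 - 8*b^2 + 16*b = 8*b^3 - 24*b^2 + 16*b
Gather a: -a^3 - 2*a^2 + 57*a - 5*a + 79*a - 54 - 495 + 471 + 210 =-a^3 - 2*a^2 + 131*a + 132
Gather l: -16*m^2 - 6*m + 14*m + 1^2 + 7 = -16*m^2 + 8*m + 8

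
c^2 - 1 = (c - 1)*(c + 1)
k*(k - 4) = k^2 - 4*k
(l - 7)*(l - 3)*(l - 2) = l^3 - 12*l^2 + 41*l - 42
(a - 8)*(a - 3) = a^2 - 11*a + 24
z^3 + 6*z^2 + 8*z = z*(z + 2)*(z + 4)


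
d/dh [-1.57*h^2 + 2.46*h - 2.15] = 2.46 - 3.14*h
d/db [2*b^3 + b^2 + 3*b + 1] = 6*b^2 + 2*b + 3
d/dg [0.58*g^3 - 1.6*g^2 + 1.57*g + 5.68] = 1.74*g^2 - 3.2*g + 1.57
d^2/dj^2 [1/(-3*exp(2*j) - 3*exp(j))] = ((exp(j) + 1)*(4*exp(j) + 1) - 2*(2*exp(j) + 1)^2)*exp(-j)/(3*(exp(j) + 1)^3)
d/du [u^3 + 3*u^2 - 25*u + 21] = 3*u^2 + 6*u - 25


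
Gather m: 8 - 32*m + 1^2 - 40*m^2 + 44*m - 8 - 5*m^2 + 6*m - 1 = -45*m^2 + 18*m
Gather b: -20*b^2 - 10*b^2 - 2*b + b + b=-30*b^2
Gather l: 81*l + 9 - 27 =81*l - 18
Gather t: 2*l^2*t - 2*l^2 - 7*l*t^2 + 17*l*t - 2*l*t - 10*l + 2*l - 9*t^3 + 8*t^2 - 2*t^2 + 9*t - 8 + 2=-2*l^2 - 8*l - 9*t^3 + t^2*(6 - 7*l) + t*(2*l^2 + 15*l + 9) - 6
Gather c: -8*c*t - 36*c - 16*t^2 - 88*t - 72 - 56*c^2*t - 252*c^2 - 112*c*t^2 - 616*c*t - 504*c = c^2*(-56*t - 252) + c*(-112*t^2 - 624*t - 540) - 16*t^2 - 88*t - 72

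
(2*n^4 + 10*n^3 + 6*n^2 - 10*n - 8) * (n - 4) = 2*n^5 + 2*n^4 - 34*n^3 - 34*n^2 + 32*n + 32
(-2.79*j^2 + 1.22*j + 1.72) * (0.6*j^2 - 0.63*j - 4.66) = -1.674*j^4 + 2.4897*j^3 + 13.2648*j^2 - 6.7688*j - 8.0152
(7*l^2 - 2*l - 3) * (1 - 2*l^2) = -14*l^4 + 4*l^3 + 13*l^2 - 2*l - 3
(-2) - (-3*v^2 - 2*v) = 3*v^2 + 2*v - 2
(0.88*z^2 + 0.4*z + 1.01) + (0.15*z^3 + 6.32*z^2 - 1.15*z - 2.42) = 0.15*z^3 + 7.2*z^2 - 0.75*z - 1.41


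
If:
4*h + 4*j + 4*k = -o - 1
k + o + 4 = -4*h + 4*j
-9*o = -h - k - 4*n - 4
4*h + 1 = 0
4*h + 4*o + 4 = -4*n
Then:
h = -1/4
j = 645/1072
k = -81/134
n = -51/67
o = 3/268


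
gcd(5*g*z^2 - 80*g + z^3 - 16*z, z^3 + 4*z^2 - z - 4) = z + 4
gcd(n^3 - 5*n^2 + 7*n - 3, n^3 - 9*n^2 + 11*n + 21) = n - 3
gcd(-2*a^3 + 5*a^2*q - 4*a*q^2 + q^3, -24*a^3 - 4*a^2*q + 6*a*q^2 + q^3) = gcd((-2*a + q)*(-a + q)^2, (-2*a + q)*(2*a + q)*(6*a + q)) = -2*a + q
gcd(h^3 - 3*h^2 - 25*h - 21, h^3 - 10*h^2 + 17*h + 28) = h^2 - 6*h - 7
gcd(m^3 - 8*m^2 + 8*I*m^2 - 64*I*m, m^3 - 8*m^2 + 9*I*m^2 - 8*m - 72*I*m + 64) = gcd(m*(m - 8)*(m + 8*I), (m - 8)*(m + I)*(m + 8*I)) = m^2 + m*(-8 + 8*I) - 64*I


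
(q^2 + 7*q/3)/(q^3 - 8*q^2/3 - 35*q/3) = 1/(q - 5)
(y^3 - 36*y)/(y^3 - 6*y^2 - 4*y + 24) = y*(y + 6)/(y^2 - 4)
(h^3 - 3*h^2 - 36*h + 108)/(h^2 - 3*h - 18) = (h^2 + 3*h - 18)/(h + 3)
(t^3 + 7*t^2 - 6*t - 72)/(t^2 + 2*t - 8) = (t^2 + 3*t - 18)/(t - 2)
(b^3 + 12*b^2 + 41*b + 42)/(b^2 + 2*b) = b + 10 + 21/b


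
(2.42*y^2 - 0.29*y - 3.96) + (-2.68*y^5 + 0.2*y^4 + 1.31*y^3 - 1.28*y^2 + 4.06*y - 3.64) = -2.68*y^5 + 0.2*y^4 + 1.31*y^3 + 1.14*y^2 + 3.77*y - 7.6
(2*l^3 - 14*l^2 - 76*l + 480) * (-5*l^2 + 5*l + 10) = -10*l^5 + 80*l^4 + 330*l^3 - 2920*l^2 + 1640*l + 4800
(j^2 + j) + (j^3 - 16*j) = j^3 + j^2 - 15*j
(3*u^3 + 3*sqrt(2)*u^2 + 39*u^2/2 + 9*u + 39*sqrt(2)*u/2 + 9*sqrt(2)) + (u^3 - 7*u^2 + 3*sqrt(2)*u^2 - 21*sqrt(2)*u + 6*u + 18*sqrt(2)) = 4*u^3 + 6*sqrt(2)*u^2 + 25*u^2/2 - 3*sqrt(2)*u/2 + 15*u + 27*sqrt(2)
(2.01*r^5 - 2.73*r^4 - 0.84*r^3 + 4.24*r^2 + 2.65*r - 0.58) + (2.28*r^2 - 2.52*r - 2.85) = 2.01*r^5 - 2.73*r^4 - 0.84*r^3 + 6.52*r^2 + 0.13*r - 3.43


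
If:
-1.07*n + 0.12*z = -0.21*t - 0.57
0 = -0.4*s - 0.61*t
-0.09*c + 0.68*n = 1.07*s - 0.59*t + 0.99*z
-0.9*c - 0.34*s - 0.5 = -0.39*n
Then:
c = 0.313012495642341*z - 0.437456188762367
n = 0.19063972809022*z + 0.49924340590693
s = 0.260045582911273 - 0.609887506243886*z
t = 0.399926233602548*z - 0.17052169371231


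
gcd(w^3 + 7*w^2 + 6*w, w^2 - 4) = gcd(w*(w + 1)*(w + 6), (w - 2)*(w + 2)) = 1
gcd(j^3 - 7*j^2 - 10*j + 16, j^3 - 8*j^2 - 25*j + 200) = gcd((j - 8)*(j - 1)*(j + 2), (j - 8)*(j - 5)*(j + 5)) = j - 8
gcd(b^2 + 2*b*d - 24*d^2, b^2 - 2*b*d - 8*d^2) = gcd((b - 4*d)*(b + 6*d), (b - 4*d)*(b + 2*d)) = b - 4*d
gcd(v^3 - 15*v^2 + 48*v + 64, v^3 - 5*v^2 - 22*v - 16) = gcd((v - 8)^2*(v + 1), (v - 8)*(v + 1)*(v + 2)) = v^2 - 7*v - 8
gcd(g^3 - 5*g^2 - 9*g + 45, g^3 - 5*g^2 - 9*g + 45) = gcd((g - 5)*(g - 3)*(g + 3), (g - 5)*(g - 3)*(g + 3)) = g^3 - 5*g^2 - 9*g + 45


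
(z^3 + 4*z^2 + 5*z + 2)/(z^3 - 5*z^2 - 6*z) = (z^2 + 3*z + 2)/(z*(z - 6))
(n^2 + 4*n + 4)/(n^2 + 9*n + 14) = (n + 2)/(n + 7)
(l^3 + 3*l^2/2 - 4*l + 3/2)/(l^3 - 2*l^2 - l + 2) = (l^2 + 5*l/2 - 3/2)/(l^2 - l - 2)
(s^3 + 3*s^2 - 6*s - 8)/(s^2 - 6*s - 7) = (s^2 + 2*s - 8)/(s - 7)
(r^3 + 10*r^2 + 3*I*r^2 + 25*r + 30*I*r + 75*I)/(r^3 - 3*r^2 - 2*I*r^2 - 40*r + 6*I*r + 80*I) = (r^2 + r*(5 + 3*I) + 15*I)/(r^2 - 2*r*(4 + I) + 16*I)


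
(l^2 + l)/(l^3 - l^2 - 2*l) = 1/(l - 2)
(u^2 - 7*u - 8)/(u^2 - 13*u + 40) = (u + 1)/(u - 5)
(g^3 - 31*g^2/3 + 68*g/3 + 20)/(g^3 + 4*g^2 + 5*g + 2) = (3*g^3 - 31*g^2 + 68*g + 60)/(3*(g^3 + 4*g^2 + 5*g + 2))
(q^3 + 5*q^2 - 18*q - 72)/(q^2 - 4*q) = q + 9 + 18/q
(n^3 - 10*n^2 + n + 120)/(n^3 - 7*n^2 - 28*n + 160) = (n^2 - 2*n - 15)/(n^2 + n - 20)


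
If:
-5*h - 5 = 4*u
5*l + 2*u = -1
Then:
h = -4*u/5 - 1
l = -2*u/5 - 1/5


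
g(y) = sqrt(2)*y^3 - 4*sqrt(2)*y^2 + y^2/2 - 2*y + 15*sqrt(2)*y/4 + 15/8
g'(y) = 3*sqrt(2)*y^2 - 8*sqrt(2)*y + y - 2 + 15*sqrt(2)/4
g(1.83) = -0.68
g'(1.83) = -1.36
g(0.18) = 2.31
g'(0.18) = 1.58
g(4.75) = 52.78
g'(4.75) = 50.04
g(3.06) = 4.22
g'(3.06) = 11.47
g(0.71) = 2.13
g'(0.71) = -1.88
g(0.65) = 2.23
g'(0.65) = -1.61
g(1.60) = -0.25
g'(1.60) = -2.34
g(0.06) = 2.05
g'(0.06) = 2.70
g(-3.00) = -92.63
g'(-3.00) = 72.43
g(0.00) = 1.88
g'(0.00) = 3.30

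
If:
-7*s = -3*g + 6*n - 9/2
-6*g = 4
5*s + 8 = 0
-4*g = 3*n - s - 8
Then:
No Solution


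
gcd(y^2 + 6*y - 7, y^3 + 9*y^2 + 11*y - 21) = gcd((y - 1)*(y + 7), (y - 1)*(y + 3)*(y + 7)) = y^2 + 6*y - 7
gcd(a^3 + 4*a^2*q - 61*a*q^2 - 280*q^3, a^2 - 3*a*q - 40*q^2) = -a^2 + 3*a*q + 40*q^2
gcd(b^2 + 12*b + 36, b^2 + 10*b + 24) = b + 6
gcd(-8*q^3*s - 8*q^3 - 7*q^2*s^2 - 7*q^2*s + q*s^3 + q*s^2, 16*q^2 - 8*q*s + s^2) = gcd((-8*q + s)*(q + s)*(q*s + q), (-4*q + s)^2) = 1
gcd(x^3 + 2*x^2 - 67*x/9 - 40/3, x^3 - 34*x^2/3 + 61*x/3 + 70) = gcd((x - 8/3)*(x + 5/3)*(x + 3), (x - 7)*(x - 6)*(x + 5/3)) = x + 5/3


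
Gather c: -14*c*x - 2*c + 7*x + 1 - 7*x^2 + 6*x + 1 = c*(-14*x - 2) - 7*x^2 + 13*x + 2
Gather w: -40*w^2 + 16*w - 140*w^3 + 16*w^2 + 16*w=-140*w^3 - 24*w^2 + 32*w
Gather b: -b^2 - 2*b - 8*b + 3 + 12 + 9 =-b^2 - 10*b + 24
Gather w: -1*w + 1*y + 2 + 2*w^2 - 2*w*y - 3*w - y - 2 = 2*w^2 + w*(-2*y - 4)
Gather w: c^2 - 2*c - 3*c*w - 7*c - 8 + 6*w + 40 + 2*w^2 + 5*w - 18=c^2 - 9*c + 2*w^2 + w*(11 - 3*c) + 14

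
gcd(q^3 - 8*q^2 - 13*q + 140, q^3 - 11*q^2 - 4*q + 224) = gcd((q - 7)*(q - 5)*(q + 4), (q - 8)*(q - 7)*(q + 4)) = q^2 - 3*q - 28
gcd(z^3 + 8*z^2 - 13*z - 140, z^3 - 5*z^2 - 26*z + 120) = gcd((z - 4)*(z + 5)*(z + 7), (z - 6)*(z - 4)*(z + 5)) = z^2 + z - 20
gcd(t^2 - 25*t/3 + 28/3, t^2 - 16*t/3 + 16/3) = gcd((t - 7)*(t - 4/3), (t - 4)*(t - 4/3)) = t - 4/3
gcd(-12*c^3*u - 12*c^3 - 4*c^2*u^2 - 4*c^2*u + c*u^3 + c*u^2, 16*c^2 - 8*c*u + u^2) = 1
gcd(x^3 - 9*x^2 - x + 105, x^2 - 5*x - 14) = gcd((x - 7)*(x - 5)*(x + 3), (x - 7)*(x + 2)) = x - 7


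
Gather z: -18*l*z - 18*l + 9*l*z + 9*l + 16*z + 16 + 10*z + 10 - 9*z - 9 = -9*l + z*(17 - 9*l) + 17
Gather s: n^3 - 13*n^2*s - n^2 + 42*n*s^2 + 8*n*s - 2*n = n^3 - n^2 + 42*n*s^2 - 2*n + s*(-13*n^2 + 8*n)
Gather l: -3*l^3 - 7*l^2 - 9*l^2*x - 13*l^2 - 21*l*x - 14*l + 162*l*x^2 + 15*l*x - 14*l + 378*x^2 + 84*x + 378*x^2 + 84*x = -3*l^3 + l^2*(-9*x - 20) + l*(162*x^2 - 6*x - 28) + 756*x^2 + 168*x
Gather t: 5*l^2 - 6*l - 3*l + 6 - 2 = 5*l^2 - 9*l + 4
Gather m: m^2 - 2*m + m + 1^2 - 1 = m^2 - m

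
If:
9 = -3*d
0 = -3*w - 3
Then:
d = -3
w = -1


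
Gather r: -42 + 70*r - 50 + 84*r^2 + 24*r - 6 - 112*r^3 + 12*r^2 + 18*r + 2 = -112*r^3 + 96*r^2 + 112*r - 96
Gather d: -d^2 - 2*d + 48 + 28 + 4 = -d^2 - 2*d + 80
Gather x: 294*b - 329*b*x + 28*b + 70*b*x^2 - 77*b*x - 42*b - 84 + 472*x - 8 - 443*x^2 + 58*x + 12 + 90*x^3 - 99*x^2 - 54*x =280*b + 90*x^3 + x^2*(70*b - 542) + x*(476 - 406*b) - 80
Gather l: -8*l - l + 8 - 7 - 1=-9*l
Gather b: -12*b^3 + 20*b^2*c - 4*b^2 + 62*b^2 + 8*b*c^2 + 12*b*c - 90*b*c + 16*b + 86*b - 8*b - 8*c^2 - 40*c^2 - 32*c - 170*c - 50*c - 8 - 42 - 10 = -12*b^3 + b^2*(20*c + 58) + b*(8*c^2 - 78*c + 94) - 48*c^2 - 252*c - 60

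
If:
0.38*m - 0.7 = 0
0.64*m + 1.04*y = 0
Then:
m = 1.84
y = -1.13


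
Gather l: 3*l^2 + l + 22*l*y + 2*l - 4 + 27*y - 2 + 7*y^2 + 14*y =3*l^2 + l*(22*y + 3) + 7*y^2 + 41*y - 6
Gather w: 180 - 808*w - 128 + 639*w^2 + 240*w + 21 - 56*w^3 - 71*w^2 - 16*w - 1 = -56*w^3 + 568*w^2 - 584*w + 72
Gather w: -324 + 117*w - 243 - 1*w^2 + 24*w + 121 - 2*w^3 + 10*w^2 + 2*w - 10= -2*w^3 + 9*w^2 + 143*w - 456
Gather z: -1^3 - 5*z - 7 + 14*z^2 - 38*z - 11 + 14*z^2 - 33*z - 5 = 28*z^2 - 76*z - 24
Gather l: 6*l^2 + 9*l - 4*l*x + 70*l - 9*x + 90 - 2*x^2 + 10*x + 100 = 6*l^2 + l*(79 - 4*x) - 2*x^2 + x + 190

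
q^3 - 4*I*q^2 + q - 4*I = (q - 4*I)*(q - I)*(q + I)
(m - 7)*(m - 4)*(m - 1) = m^3 - 12*m^2 + 39*m - 28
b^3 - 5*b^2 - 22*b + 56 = (b - 7)*(b - 2)*(b + 4)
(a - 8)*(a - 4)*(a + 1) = a^3 - 11*a^2 + 20*a + 32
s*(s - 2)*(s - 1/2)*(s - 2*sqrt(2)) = s^4 - 2*sqrt(2)*s^3 - 5*s^3/2 + s^2 + 5*sqrt(2)*s^2 - 2*sqrt(2)*s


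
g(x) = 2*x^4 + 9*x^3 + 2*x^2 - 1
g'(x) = 8*x^3 + 27*x^2 + 4*x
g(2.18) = 146.92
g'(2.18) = 219.92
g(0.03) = -1.00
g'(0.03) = 0.14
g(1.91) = 95.62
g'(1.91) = 161.88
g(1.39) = 34.50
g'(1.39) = 79.21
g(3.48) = 695.84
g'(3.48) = 678.05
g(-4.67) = 77.25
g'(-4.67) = -244.62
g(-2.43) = -48.59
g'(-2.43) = 34.92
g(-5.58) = 436.55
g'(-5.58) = -571.57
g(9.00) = 19844.00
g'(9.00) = 8055.00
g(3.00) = 422.00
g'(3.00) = 471.00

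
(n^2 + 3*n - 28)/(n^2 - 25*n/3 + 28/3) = 3*(n^2 + 3*n - 28)/(3*n^2 - 25*n + 28)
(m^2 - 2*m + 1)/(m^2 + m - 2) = (m - 1)/(m + 2)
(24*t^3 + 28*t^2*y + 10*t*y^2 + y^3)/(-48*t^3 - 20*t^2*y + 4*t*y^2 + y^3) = (2*t + y)/(-4*t + y)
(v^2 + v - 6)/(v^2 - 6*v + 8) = (v + 3)/(v - 4)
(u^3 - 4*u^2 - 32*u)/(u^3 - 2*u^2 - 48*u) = (u + 4)/(u + 6)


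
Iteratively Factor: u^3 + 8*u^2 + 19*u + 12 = (u + 1)*(u^2 + 7*u + 12) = (u + 1)*(u + 3)*(u + 4)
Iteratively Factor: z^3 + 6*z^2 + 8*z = (z + 4)*(z^2 + 2*z) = z*(z + 4)*(z + 2)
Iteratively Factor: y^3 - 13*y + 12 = (y + 4)*(y^2 - 4*y + 3) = (y - 1)*(y + 4)*(y - 3)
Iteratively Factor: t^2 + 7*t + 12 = (t + 4)*(t + 3)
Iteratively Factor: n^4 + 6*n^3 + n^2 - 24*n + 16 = (n + 4)*(n^3 + 2*n^2 - 7*n + 4) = (n - 1)*(n + 4)*(n^2 + 3*n - 4) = (n - 1)^2*(n + 4)*(n + 4)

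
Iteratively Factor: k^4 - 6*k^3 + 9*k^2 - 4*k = (k - 1)*(k^3 - 5*k^2 + 4*k) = (k - 1)^2*(k^2 - 4*k) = (k - 4)*(k - 1)^2*(k)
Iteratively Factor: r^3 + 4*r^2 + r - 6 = (r + 2)*(r^2 + 2*r - 3) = (r - 1)*(r + 2)*(r + 3)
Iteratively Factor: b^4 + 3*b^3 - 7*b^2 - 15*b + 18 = (b - 2)*(b^3 + 5*b^2 + 3*b - 9) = (b - 2)*(b + 3)*(b^2 + 2*b - 3) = (b - 2)*(b - 1)*(b + 3)*(b + 3)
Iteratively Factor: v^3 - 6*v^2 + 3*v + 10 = (v + 1)*(v^2 - 7*v + 10) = (v - 5)*(v + 1)*(v - 2)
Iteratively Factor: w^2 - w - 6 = (w + 2)*(w - 3)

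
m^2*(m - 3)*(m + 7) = m^4 + 4*m^3 - 21*m^2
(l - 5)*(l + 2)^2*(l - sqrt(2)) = l^4 - sqrt(2)*l^3 - l^3 - 16*l^2 + sqrt(2)*l^2 - 20*l + 16*sqrt(2)*l + 20*sqrt(2)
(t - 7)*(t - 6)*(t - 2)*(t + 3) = t^4 - 12*t^3 + 23*t^2 + 120*t - 252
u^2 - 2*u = u*(u - 2)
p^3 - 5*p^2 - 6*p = p*(p - 6)*(p + 1)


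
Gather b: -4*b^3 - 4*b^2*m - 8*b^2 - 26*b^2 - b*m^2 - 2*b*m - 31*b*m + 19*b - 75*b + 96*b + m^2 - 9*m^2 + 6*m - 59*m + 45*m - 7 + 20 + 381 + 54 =-4*b^3 + b^2*(-4*m - 34) + b*(-m^2 - 33*m + 40) - 8*m^2 - 8*m + 448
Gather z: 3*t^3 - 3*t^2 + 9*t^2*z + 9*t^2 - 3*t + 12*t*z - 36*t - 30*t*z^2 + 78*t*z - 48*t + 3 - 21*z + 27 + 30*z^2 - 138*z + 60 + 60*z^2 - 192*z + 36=3*t^3 + 6*t^2 - 87*t + z^2*(90 - 30*t) + z*(9*t^2 + 90*t - 351) + 126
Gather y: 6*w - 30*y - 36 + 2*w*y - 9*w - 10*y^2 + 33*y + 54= -3*w - 10*y^2 + y*(2*w + 3) + 18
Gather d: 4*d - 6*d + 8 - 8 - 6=-2*d - 6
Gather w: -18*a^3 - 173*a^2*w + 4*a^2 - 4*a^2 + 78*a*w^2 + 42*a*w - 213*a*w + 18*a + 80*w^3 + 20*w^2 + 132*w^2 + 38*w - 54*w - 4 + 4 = -18*a^3 + 18*a + 80*w^3 + w^2*(78*a + 152) + w*(-173*a^2 - 171*a - 16)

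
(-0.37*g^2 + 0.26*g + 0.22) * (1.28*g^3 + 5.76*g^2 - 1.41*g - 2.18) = -0.4736*g^5 - 1.7984*g^4 + 2.3009*g^3 + 1.7072*g^2 - 0.877*g - 0.4796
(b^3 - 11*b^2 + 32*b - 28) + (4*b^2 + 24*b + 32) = b^3 - 7*b^2 + 56*b + 4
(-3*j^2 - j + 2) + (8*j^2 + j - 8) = 5*j^2 - 6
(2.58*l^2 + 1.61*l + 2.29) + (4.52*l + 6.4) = 2.58*l^2 + 6.13*l + 8.69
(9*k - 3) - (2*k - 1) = 7*k - 2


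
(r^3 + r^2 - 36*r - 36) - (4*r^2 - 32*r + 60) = r^3 - 3*r^2 - 4*r - 96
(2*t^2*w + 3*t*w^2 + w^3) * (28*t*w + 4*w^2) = 56*t^3*w^2 + 92*t^2*w^3 + 40*t*w^4 + 4*w^5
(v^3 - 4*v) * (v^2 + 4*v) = v^5 + 4*v^4 - 4*v^3 - 16*v^2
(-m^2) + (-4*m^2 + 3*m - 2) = -5*m^2 + 3*m - 2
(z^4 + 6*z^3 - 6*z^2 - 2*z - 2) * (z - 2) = z^5 + 4*z^4 - 18*z^3 + 10*z^2 + 2*z + 4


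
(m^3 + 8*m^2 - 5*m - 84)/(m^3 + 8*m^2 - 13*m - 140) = (m^2 + m - 12)/(m^2 + m - 20)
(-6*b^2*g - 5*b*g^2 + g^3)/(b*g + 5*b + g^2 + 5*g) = g*(-6*b + g)/(g + 5)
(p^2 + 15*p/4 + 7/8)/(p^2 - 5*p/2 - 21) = (p + 1/4)/(p - 6)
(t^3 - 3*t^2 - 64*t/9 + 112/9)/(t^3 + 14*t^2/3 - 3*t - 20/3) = (3*t^2 - 5*t - 28)/(3*(t^2 + 6*t + 5))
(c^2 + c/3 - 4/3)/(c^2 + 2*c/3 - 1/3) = (3*c^2 + c - 4)/(3*c^2 + 2*c - 1)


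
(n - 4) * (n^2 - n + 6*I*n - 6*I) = n^3 - 5*n^2 + 6*I*n^2 + 4*n - 30*I*n + 24*I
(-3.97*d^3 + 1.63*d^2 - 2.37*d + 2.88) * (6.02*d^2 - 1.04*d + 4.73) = -23.8994*d^5 + 13.9414*d^4 - 34.7407*d^3 + 27.5123*d^2 - 14.2053*d + 13.6224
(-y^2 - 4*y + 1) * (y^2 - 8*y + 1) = -y^4 + 4*y^3 + 32*y^2 - 12*y + 1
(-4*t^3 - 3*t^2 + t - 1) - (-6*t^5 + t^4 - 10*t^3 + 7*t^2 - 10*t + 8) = 6*t^5 - t^4 + 6*t^3 - 10*t^2 + 11*t - 9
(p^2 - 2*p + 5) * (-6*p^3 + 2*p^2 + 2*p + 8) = -6*p^5 + 14*p^4 - 32*p^3 + 14*p^2 - 6*p + 40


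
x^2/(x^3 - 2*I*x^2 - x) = x/(x^2 - 2*I*x - 1)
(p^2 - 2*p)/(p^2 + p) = (p - 2)/(p + 1)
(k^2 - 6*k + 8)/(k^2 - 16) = (k - 2)/(k + 4)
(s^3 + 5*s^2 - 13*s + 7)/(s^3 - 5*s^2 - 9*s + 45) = (s^3 + 5*s^2 - 13*s + 7)/(s^3 - 5*s^2 - 9*s + 45)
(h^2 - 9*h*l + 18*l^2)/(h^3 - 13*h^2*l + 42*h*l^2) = (h - 3*l)/(h*(h - 7*l))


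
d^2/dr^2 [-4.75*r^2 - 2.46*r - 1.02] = -9.50000000000000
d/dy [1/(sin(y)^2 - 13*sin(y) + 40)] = (13 - 2*sin(y))*cos(y)/(sin(y)^2 - 13*sin(y) + 40)^2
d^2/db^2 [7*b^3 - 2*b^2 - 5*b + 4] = 42*b - 4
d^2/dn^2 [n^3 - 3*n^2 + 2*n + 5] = 6*n - 6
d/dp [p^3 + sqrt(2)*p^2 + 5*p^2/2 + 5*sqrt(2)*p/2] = 3*p^2 + 2*sqrt(2)*p + 5*p + 5*sqrt(2)/2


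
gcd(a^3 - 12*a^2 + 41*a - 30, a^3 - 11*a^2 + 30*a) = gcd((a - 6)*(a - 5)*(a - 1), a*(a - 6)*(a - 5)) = a^2 - 11*a + 30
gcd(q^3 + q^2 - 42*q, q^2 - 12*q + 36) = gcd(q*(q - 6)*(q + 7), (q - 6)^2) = q - 6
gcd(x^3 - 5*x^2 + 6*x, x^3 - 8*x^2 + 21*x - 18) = x^2 - 5*x + 6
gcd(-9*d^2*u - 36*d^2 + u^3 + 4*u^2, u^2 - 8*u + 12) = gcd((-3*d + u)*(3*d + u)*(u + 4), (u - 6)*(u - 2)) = 1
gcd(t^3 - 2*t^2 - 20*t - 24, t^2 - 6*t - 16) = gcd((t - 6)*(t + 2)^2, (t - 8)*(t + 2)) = t + 2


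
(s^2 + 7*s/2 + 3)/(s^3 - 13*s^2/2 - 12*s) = (s + 2)/(s*(s - 8))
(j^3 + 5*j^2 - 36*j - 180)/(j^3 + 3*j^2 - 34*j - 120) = (j + 6)/(j + 4)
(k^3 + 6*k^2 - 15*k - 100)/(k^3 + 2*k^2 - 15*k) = (k^2 + k - 20)/(k*(k - 3))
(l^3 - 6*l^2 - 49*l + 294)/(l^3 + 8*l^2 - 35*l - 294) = (l - 7)/(l + 7)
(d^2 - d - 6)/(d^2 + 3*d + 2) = (d - 3)/(d + 1)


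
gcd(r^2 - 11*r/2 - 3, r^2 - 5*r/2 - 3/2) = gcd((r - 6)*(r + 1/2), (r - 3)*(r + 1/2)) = r + 1/2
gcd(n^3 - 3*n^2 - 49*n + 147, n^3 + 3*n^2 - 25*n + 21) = n^2 + 4*n - 21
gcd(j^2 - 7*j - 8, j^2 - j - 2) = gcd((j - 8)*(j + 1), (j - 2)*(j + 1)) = j + 1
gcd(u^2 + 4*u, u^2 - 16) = u + 4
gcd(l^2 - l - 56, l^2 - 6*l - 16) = l - 8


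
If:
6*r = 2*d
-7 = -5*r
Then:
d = 21/5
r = 7/5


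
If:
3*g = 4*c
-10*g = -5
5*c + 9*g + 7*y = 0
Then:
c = 3/8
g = 1/2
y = -51/56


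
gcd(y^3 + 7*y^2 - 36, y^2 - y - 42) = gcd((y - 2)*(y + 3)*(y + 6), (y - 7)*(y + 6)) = y + 6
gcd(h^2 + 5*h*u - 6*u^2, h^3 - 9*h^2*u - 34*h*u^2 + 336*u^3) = h + 6*u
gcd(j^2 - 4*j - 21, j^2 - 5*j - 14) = j - 7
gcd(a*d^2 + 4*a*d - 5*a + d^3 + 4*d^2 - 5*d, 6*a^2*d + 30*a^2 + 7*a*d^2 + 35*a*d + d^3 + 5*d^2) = a*d + 5*a + d^2 + 5*d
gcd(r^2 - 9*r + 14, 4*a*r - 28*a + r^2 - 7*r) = r - 7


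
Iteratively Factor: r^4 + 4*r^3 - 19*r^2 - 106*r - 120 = (r - 5)*(r^3 + 9*r^2 + 26*r + 24) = (r - 5)*(r + 2)*(r^2 + 7*r + 12) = (r - 5)*(r + 2)*(r + 4)*(r + 3)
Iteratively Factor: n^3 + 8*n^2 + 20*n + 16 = (n + 4)*(n^2 + 4*n + 4) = (n + 2)*(n + 4)*(n + 2)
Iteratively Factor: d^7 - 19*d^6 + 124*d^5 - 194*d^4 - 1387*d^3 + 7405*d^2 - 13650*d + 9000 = (d - 2)*(d^6 - 17*d^5 + 90*d^4 - 14*d^3 - 1415*d^2 + 4575*d - 4500) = (d - 5)*(d - 2)*(d^5 - 12*d^4 + 30*d^3 + 136*d^2 - 735*d + 900) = (d - 5)*(d - 2)*(d + 4)*(d^4 - 16*d^3 + 94*d^2 - 240*d + 225) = (d - 5)^2*(d - 2)*(d + 4)*(d^3 - 11*d^2 + 39*d - 45) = (d - 5)^2*(d - 3)*(d - 2)*(d + 4)*(d^2 - 8*d + 15) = (d - 5)^3*(d - 3)*(d - 2)*(d + 4)*(d - 3)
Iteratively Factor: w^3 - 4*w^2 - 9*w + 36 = (w + 3)*(w^2 - 7*w + 12) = (w - 3)*(w + 3)*(w - 4)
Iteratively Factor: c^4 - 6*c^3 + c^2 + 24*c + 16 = (c + 1)*(c^3 - 7*c^2 + 8*c + 16) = (c - 4)*(c + 1)*(c^2 - 3*c - 4) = (c - 4)^2*(c + 1)*(c + 1)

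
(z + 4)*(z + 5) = z^2 + 9*z + 20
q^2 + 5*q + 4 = (q + 1)*(q + 4)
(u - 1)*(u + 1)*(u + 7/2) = u^3 + 7*u^2/2 - u - 7/2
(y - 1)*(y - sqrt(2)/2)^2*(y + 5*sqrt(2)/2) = y^4 - y^3 + 3*sqrt(2)*y^3/2 - 9*y^2/2 - 3*sqrt(2)*y^2/2 + 5*sqrt(2)*y/4 + 9*y/2 - 5*sqrt(2)/4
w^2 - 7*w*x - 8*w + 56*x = (w - 8)*(w - 7*x)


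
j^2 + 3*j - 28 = (j - 4)*(j + 7)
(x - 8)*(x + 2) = x^2 - 6*x - 16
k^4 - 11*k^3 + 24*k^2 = k^2*(k - 8)*(k - 3)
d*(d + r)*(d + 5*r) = d^3 + 6*d^2*r + 5*d*r^2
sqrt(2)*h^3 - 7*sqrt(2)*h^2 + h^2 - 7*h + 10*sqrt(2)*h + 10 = (h - 5)*(h - 2)*(sqrt(2)*h + 1)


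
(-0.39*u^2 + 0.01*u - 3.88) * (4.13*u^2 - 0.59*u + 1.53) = -1.6107*u^4 + 0.2714*u^3 - 16.627*u^2 + 2.3045*u - 5.9364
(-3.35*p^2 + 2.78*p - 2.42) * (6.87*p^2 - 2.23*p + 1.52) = -23.0145*p^4 + 26.5691*p^3 - 27.9168*p^2 + 9.6222*p - 3.6784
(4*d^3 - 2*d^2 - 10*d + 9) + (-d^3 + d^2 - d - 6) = 3*d^3 - d^2 - 11*d + 3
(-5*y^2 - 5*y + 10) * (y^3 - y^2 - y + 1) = -5*y^5 + 20*y^3 - 10*y^2 - 15*y + 10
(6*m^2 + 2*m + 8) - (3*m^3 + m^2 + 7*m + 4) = -3*m^3 + 5*m^2 - 5*m + 4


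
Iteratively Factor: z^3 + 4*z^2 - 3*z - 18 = (z - 2)*(z^2 + 6*z + 9) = (z - 2)*(z + 3)*(z + 3)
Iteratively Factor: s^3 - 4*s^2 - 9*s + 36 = (s - 4)*(s^2 - 9) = (s - 4)*(s + 3)*(s - 3)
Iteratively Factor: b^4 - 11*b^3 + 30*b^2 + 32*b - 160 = (b + 2)*(b^3 - 13*b^2 + 56*b - 80) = (b - 4)*(b + 2)*(b^2 - 9*b + 20) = (b - 4)^2*(b + 2)*(b - 5)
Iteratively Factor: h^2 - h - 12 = (h - 4)*(h + 3)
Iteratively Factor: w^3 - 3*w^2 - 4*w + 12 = (w - 3)*(w^2 - 4) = (w - 3)*(w + 2)*(w - 2)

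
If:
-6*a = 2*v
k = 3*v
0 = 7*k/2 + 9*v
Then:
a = 0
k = 0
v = 0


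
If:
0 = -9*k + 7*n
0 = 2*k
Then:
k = 0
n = 0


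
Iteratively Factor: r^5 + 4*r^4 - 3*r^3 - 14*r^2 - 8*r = (r - 2)*(r^4 + 6*r^3 + 9*r^2 + 4*r) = r*(r - 2)*(r^3 + 6*r^2 + 9*r + 4) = r*(r - 2)*(r + 1)*(r^2 + 5*r + 4) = r*(r - 2)*(r + 1)*(r + 4)*(r + 1)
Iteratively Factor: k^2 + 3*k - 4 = (k - 1)*(k + 4)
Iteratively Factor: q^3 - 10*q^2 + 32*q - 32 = (q - 4)*(q^2 - 6*q + 8) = (q - 4)*(q - 2)*(q - 4)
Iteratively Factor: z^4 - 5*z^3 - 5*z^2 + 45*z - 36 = (z - 4)*(z^3 - z^2 - 9*z + 9) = (z - 4)*(z - 3)*(z^2 + 2*z - 3) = (z - 4)*(z - 3)*(z + 3)*(z - 1)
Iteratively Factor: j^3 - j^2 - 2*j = (j)*(j^2 - j - 2) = j*(j - 2)*(j + 1)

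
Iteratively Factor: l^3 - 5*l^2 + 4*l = (l)*(l^2 - 5*l + 4) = l*(l - 4)*(l - 1)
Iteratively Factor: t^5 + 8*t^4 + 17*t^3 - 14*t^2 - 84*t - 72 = (t + 3)*(t^4 + 5*t^3 + 2*t^2 - 20*t - 24) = (t - 2)*(t + 3)*(t^3 + 7*t^2 + 16*t + 12) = (t - 2)*(t + 2)*(t + 3)*(t^2 + 5*t + 6) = (t - 2)*(t + 2)^2*(t + 3)*(t + 3)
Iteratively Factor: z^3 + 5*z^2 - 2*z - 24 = (z + 4)*(z^2 + z - 6) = (z + 3)*(z + 4)*(z - 2)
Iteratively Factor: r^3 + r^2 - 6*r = (r)*(r^2 + r - 6) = r*(r + 3)*(r - 2)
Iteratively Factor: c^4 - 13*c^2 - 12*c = (c + 3)*(c^3 - 3*c^2 - 4*c) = (c + 1)*(c + 3)*(c^2 - 4*c) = c*(c + 1)*(c + 3)*(c - 4)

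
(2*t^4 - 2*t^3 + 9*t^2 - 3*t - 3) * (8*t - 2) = 16*t^5 - 20*t^4 + 76*t^3 - 42*t^2 - 18*t + 6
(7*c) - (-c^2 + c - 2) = c^2 + 6*c + 2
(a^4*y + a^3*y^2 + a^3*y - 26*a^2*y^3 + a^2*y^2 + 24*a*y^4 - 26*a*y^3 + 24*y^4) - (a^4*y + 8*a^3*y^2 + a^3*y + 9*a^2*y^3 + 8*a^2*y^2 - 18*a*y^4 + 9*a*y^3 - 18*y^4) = -7*a^3*y^2 - 35*a^2*y^3 - 7*a^2*y^2 + 42*a*y^4 - 35*a*y^3 + 42*y^4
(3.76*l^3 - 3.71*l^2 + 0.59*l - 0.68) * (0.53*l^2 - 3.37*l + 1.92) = 1.9928*l^5 - 14.6375*l^4 + 20.0346*l^3 - 9.4719*l^2 + 3.4244*l - 1.3056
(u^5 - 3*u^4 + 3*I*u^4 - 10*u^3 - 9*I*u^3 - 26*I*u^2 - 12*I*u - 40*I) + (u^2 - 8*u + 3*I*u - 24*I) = u^5 - 3*u^4 + 3*I*u^4 - 10*u^3 - 9*I*u^3 + u^2 - 26*I*u^2 - 8*u - 9*I*u - 64*I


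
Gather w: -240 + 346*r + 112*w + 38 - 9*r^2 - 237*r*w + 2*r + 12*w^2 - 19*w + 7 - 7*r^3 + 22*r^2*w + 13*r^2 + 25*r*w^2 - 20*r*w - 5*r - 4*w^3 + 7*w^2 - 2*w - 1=-7*r^3 + 4*r^2 + 343*r - 4*w^3 + w^2*(25*r + 19) + w*(22*r^2 - 257*r + 91) - 196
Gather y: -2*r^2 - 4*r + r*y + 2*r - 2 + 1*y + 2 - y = -2*r^2 + r*y - 2*r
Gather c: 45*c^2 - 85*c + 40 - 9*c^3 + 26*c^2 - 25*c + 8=-9*c^3 + 71*c^2 - 110*c + 48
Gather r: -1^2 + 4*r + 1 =4*r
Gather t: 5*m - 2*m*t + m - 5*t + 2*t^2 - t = 6*m + 2*t^2 + t*(-2*m - 6)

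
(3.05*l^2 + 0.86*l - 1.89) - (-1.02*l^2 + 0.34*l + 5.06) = 4.07*l^2 + 0.52*l - 6.95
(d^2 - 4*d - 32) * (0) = 0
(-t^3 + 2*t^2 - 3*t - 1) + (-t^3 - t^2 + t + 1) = -2*t^3 + t^2 - 2*t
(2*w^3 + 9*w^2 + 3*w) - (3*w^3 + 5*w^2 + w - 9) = -w^3 + 4*w^2 + 2*w + 9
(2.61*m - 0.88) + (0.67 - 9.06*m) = -6.45*m - 0.21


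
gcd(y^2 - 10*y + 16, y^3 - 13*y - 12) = 1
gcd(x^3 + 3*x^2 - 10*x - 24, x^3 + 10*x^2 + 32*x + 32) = x^2 + 6*x + 8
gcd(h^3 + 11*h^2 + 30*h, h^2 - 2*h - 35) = h + 5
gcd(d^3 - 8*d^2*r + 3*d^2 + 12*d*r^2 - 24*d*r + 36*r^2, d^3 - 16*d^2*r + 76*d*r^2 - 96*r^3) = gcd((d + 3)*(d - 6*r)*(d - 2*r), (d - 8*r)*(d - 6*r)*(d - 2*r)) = d^2 - 8*d*r + 12*r^2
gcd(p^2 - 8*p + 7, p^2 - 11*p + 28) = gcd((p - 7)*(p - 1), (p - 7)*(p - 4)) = p - 7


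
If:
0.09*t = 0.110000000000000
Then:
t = 1.22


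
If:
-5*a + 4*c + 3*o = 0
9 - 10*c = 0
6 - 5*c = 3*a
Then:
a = 1/2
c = 9/10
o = -11/30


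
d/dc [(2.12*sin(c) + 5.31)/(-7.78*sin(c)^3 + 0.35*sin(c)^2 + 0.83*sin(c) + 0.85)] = (32.9872*sin(c)^3 + 123.1934*sin(c)^2 - 3.717*sin(c) - 2.6053)*cos(c)/(60.5284*sin(c)^6 - 5.446*sin(c)^5 - 12.7923*sin(c)^4 - 12.645*sin(c)^3 + 1.2839*sin(c)^2 + 1.411*sin(c) + 0.7225)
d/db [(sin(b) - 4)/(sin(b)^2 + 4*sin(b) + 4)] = (10 - sin(b))*cos(b)/(sin(b) + 2)^3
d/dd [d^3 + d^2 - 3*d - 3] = 3*d^2 + 2*d - 3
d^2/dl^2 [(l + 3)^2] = 2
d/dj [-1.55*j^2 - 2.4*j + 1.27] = -3.1*j - 2.4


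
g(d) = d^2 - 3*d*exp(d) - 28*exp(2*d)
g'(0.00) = -59.00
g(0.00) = -28.00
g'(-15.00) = -30.00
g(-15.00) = 225.00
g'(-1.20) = -7.30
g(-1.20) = -0.02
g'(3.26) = -38326.78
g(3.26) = -19244.33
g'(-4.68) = -9.26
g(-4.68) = 22.03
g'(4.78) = -796463.10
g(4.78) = -398888.80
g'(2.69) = -12310.95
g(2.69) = -6188.27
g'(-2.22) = -4.70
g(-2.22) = 5.32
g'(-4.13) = -8.12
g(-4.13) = 17.25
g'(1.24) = -689.45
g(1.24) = -345.67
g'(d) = -3*d*exp(d) + 2*d - 56*exp(2*d) - 3*exp(d)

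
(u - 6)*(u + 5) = u^2 - u - 30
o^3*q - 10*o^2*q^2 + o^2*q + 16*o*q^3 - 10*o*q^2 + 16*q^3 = (o - 8*q)*(o - 2*q)*(o*q + q)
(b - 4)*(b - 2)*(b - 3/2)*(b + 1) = b^4 - 13*b^3/2 + 19*b^2/2 + 5*b - 12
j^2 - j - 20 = (j - 5)*(j + 4)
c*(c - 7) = c^2 - 7*c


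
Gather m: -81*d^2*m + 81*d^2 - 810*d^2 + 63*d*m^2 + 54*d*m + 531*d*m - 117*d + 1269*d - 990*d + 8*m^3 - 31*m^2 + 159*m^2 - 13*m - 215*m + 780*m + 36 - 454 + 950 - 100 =-729*d^2 + 162*d + 8*m^3 + m^2*(63*d + 128) + m*(-81*d^2 + 585*d + 552) + 432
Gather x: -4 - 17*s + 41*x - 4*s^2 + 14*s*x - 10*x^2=-4*s^2 - 17*s - 10*x^2 + x*(14*s + 41) - 4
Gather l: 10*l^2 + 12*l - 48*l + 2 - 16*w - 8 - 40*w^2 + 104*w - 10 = 10*l^2 - 36*l - 40*w^2 + 88*w - 16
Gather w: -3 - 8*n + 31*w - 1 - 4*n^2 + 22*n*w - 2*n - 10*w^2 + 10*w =-4*n^2 - 10*n - 10*w^2 + w*(22*n + 41) - 4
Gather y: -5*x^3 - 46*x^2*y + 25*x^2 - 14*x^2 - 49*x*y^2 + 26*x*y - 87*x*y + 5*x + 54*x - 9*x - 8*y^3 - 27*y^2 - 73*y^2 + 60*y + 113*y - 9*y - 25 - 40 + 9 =-5*x^3 + 11*x^2 + 50*x - 8*y^3 + y^2*(-49*x - 100) + y*(-46*x^2 - 61*x + 164) - 56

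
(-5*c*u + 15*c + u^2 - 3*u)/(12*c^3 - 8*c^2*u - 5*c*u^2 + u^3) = (-5*c*u + 15*c + u^2 - 3*u)/(12*c^3 - 8*c^2*u - 5*c*u^2 + u^3)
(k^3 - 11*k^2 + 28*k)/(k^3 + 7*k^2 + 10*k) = (k^2 - 11*k + 28)/(k^2 + 7*k + 10)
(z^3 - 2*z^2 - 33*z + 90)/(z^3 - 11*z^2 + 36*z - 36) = (z^2 + z - 30)/(z^2 - 8*z + 12)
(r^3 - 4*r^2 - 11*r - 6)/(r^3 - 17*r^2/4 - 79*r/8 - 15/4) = 8*(r^2 + 2*r + 1)/(8*r^2 + 14*r + 5)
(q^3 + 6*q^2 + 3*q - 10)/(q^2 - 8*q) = (q^3 + 6*q^2 + 3*q - 10)/(q*(q - 8))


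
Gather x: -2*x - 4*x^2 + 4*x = -4*x^2 + 2*x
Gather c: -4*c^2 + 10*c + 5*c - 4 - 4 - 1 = -4*c^2 + 15*c - 9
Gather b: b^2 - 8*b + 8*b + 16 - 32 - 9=b^2 - 25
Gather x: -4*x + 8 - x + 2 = 10 - 5*x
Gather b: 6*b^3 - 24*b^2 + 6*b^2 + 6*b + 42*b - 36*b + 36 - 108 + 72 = 6*b^3 - 18*b^2 + 12*b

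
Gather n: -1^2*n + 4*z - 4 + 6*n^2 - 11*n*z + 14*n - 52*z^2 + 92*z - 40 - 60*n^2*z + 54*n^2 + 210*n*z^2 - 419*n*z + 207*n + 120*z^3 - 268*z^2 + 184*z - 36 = n^2*(60 - 60*z) + n*(210*z^2 - 430*z + 220) + 120*z^3 - 320*z^2 + 280*z - 80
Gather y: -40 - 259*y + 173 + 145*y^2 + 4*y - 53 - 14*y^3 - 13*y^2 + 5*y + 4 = -14*y^3 + 132*y^2 - 250*y + 84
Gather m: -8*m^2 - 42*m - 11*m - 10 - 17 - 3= -8*m^2 - 53*m - 30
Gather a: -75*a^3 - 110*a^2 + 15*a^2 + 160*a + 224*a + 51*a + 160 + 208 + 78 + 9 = -75*a^3 - 95*a^2 + 435*a + 455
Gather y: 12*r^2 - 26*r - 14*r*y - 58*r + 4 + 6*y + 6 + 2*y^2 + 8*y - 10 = 12*r^2 - 84*r + 2*y^2 + y*(14 - 14*r)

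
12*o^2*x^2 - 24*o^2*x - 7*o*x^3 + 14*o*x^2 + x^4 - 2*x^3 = x*(-4*o + x)*(-3*o + x)*(x - 2)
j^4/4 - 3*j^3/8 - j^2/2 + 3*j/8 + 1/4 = (j/4 + 1/4)*(j - 2)*(j - 1)*(j + 1/2)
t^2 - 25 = (t - 5)*(t + 5)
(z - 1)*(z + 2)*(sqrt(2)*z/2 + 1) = sqrt(2)*z^3/2 + sqrt(2)*z^2/2 + z^2 - sqrt(2)*z + z - 2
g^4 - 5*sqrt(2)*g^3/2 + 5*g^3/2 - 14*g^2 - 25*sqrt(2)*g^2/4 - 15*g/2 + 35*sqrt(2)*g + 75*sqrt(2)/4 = (g - 3)*(g + 1/2)*(g + 5)*(g - 5*sqrt(2)/2)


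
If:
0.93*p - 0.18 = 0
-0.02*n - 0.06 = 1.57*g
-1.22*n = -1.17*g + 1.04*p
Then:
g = -0.04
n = -0.20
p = 0.19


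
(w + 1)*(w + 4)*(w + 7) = w^3 + 12*w^2 + 39*w + 28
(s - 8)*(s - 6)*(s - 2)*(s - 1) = s^4 - 17*s^3 + 92*s^2 - 172*s + 96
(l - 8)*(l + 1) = l^2 - 7*l - 8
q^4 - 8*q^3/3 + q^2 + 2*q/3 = q*(q - 2)*(q - 1)*(q + 1/3)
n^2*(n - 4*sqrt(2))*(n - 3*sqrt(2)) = n^4 - 7*sqrt(2)*n^3 + 24*n^2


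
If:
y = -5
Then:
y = -5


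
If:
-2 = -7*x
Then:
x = 2/7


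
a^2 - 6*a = a*(a - 6)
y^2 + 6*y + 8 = (y + 2)*(y + 4)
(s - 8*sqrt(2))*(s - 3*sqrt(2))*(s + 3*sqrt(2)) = s^3 - 8*sqrt(2)*s^2 - 18*s + 144*sqrt(2)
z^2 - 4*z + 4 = (z - 2)^2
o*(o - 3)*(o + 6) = o^3 + 3*o^2 - 18*o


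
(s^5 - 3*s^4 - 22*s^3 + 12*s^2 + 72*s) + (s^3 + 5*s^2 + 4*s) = s^5 - 3*s^4 - 21*s^3 + 17*s^2 + 76*s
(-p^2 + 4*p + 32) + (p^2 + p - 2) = 5*p + 30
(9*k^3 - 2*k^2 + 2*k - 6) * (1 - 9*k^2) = -81*k^5 + 18*k^4 - 9*k^3 + 52*k^2 + 2*k - 6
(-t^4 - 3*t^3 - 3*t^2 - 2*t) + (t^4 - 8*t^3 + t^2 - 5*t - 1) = -11*t^3 - 2*t^2 - 7*t - 1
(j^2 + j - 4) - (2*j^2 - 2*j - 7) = -j^2 + 3*j + 3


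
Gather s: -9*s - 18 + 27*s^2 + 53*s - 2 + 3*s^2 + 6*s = 30*s^2 + 50*s - 20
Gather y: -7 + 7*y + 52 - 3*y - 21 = 4*y + 24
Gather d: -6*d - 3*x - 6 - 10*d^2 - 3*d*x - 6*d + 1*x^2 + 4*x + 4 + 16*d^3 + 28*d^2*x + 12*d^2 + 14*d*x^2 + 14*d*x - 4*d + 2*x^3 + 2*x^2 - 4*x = 16*d^3 + d^2*(28*x + 2) + d*(14*x^2 + 11*x - 16) + 2*x^3 + 3*x^2 - 3*x - 2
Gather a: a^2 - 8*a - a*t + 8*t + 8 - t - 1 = a^2 + a*(-t - 8) + 7*t + 7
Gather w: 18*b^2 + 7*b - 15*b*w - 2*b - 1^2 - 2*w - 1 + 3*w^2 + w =18*b^2 + 5*b + 3*w^2 + w*(-15*b - 1) - 2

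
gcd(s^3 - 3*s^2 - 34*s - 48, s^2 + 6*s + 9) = s + 3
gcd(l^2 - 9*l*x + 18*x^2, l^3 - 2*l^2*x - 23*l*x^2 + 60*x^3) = -l + 3*x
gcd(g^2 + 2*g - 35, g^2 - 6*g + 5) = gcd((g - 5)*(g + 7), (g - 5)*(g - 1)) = g - 5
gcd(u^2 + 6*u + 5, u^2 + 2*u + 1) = u + 1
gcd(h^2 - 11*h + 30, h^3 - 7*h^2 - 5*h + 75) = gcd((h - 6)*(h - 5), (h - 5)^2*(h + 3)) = h - 5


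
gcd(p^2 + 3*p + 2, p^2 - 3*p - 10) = p + 2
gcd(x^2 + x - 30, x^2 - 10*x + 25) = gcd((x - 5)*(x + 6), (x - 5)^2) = x - 5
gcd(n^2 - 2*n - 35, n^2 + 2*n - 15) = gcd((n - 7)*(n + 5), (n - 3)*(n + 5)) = n + 5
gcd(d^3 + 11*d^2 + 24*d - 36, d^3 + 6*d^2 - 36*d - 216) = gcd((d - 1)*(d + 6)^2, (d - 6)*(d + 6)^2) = d^2 + 12*d + 36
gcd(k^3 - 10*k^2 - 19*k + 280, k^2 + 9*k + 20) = k + 5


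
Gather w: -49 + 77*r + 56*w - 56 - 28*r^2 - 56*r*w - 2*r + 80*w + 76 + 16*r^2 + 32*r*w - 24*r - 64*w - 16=-12*r^2 + 51*r + w*(72 - 24*r) - 45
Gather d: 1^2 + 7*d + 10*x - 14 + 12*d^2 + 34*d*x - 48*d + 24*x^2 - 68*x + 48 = 12*d^2 + d*(34*x - 41) + 24*x^2 - 58*x + 35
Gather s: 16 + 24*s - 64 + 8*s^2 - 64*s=8*s^2 - 40*s - 48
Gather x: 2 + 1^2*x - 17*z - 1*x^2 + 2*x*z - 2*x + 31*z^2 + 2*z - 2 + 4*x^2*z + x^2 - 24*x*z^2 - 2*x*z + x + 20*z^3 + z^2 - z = 4*x^2*z - 24*x*z^2 + 20*z^3 + 32*z^2 - 16*z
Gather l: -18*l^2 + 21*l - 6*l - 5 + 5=-18*l^2 + 15*l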